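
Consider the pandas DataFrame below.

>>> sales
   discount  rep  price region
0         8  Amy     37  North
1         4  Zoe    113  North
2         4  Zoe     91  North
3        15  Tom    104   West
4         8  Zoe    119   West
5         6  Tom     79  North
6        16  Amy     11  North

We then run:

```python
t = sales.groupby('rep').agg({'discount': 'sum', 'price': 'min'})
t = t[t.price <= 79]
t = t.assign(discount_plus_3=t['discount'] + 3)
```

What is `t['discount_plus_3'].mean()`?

25.5

group by rep: sum(discount), min(price):
     discount  price
rep                 
Amy        24     11
Tom        21     79
Zoe        16     91
filter rows where price <= 79:
     discount  price
rep                 
Amy        24     11
Tom        21     79
add column discount_plus_3 = t['discount'] + 3:
     discount  price  discount_plus_3
rep                                  
Amy        24     11               27
Tom        21     79               24
Hence 25.5.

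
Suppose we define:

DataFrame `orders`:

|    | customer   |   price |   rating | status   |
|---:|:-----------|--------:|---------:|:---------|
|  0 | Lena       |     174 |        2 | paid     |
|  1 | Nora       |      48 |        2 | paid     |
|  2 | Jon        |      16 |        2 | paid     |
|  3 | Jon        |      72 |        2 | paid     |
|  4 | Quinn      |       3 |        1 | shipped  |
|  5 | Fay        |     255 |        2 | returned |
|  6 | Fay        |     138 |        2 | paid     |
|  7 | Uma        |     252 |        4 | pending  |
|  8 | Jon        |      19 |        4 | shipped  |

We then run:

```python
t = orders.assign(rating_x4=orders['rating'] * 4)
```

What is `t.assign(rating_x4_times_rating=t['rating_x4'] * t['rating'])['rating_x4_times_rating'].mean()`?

25.3333333333

add column rating_x4 = orders['rating'] * 4:
  customer  price  rating    status  rating_x4
0     Lena    174       2      paid          8
1     Nora     48       2      paid          8
2      Jon     16       2      paid          8
3      Jon     72       2      paid          8
4    Quinn      3       1   shipped          4
5      Fay    255       2  returned          8
6      Fay    138       2      paid          8
7      Uma    252       4   pending         16
8      Jon     19       4   shipped         16
add column rating_x4_times_rating = t['rating_x4'] * t['rating']:
  customer  price  rating    status  rating_x4  rating_x4_times_rating
0     Lena    174       2      paid          8                      16
1     Nora     48       2      paid          8                      16
2      Jon     16       2      paid          8                      16
3      Jon     72       2      paid          8                      16
4    Quinn      3       1   shipped          4                       4
5      Fay    255       2  returned          8                      16
6      Fay    138       2      paid          8                      16
7      Uma    252       4   pending         16                      64
8      Jon     19       4   shipped         16                      64
So mean() = 25.3333333333.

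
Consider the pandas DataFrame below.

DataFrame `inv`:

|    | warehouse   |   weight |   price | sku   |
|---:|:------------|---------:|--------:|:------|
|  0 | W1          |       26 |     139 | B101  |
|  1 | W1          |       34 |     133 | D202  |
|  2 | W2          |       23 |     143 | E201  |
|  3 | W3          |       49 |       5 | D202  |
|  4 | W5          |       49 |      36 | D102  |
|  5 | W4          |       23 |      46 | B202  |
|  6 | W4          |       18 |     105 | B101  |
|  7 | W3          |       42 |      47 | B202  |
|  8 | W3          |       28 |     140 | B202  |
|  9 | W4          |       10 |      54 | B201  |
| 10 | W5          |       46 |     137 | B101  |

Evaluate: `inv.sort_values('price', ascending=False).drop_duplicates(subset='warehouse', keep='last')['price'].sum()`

sort by price descending:
   warehouse  weight  price   sku
2         W2      23    143  E201
8         W3      28    140  B202
0         W1      26    139  B101
10        W5      46    137  B101
1         W1      34    133  D202
6         W4      18    105  B101
9         W4      10     54  B201
7         W3      42     47  B202
5         W4      23     46  B202
4         W5      49     36  D102
3         W3      49      5  D202
drop duplicate warehouse (keep=last):
  warehouse  weight  price   sku
2        W2      23    143  E201
1        W1      34    133  D202
5        W4      23     46  B202
4        W5      49     36  D102
3        W3      49      5  D202
Hence 363.

363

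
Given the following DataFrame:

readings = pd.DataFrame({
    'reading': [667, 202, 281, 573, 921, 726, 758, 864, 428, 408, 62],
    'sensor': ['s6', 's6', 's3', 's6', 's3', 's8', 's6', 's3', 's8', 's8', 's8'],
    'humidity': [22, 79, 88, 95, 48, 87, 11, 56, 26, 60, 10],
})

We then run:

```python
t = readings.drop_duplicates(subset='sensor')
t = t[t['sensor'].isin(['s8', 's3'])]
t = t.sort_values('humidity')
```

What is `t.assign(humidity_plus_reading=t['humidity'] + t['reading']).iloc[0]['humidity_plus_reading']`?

drop duplicate sensor (keep=first):
   reading sensor  humidity
0      667     s6        22
2      281     s3        88
5      726     s8        87
filter rows where sensor in ['s8', 's3']:
   reading sensor  humidity
2      281     s3        88
5      726     s8        87
sort by humidity:
   reading sensor  humidity
5      726     s8        87
2      281     s3        88
add column humidity_plus_reading = t['humidity'] + t['reading']:
   reading sensor  humidity  humidity_plus_reading
5      726     s8        87                    813
2      281     s3        88                    369

813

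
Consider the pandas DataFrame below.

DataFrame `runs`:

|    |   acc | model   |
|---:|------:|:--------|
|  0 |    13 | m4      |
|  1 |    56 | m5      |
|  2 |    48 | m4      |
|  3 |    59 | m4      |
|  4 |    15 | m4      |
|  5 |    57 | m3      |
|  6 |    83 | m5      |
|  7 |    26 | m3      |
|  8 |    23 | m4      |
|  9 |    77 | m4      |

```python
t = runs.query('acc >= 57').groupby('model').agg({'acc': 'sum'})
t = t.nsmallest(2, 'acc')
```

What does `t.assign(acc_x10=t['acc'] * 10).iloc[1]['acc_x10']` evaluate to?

830

filter rows where acc >= 57:
   acc model
3   59    m4
5   57    m3
6   83    m5
9   77    m4
group by model, sum of acc:
       acc
model     
m3      57
m4     136
m5      83
take 2 rows with smallest acc:
       acc
model     
m3      57
m5      83
add column acc_x10 = t['acc'] * 10:
       acc  acc_x10
model              
m3      57      570
m5      83      830
Reading off the value at position 1, column 'acc_x10', we get 830.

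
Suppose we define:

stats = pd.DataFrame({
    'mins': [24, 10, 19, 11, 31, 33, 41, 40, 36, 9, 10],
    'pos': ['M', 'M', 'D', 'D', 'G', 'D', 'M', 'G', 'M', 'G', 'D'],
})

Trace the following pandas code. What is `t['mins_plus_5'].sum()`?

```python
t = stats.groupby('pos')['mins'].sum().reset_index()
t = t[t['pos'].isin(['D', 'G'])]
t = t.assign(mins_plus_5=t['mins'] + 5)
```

163

group by pos, sum of mins:
pos
D     73
G     80
M    111
Name: mins, dtype: int64
reset_index():
  pos  mins
0   D    73
1   G    80
2   M   111
filter rows where pos in ['D', 'G']:
  pos  mins
0   D    73
1   G    80
add column mins_plus_5 = t['mins'] + 5:
  pos  mins  mins_plus_5
0   D    73           78
1   G    80           85
Hence 163.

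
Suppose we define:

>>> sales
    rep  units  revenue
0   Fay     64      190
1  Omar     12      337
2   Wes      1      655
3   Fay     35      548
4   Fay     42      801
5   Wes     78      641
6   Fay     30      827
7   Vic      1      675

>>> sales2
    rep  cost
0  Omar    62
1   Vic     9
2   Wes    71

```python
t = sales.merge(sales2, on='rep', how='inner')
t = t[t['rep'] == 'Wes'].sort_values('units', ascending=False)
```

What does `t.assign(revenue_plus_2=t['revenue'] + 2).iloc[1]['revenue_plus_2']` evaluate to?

merge on 'rep' (how='inner') → 4 rows:
    rep  units  revenue  cost
0  Omar     12      337    62
1   Wes      1      655    71
2   Wes     78      641    71
3   Vic      1      675     9
filter rows where rep == 'Wes':
   rep  units  revenue  cost
1  Wes      1      655    71
2  Wes     78      641    71
sort by units descending:
   rep  units  revenue  cost
2  Wes     78      641    71
1  Wes      1      655    71
add column revenue_plus_2 = t['revenue'] + 2:
   rep  units  revenue  cost  revenue_plus_2
2  Wes     78      641    71             643
1  Wes      1      655    71             657

657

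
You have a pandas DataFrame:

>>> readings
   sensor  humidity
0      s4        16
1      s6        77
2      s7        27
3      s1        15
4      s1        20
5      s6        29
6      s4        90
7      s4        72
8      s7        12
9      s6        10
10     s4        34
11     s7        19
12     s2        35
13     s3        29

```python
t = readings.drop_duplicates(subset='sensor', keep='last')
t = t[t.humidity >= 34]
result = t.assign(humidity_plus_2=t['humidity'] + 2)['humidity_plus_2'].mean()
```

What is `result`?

36.5

drop duplicate sensor (keep=last):
   sensor  humidity
4      s1        20
9      s6        10
10     s4        34
11     s7        19
12     s2        35
13     s3        29
filter rows where humidity >= 34:
   sensor  humidity
10     s4        34
12     s2        35
add column humidity_plus_2 = t['humidity'] + 2:
   sensor  humidity  humidity_plus_2
10     s4        34               36
12     s2        35               37
Finally, mean of column 'humidity_plus_2' = 36.5.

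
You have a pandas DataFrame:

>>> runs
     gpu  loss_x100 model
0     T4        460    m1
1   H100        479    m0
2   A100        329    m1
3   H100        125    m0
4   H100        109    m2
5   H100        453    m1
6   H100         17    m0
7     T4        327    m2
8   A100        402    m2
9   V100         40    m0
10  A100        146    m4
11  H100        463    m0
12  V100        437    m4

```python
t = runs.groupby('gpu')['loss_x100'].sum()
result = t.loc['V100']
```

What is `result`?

477

group by gpu, sum of loss_x100:
gpu
A100     877
H100    1646
T4       787
V100     477
Name: loss_x100, dtype: int64
Hence 477.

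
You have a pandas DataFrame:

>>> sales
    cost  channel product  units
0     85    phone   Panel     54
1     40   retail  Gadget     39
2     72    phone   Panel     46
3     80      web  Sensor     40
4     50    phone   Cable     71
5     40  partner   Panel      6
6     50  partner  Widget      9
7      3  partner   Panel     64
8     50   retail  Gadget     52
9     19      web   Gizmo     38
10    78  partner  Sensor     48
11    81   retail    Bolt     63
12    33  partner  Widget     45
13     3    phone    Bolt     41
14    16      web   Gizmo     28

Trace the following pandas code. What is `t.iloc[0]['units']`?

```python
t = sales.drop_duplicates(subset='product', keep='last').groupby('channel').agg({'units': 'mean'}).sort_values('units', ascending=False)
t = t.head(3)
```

drop duplicate product (keep=last):
    cost  channel product  units
4     50    phone   Cable     71
7      3  partner   Panel     64
8     50   retail  Gadget     52
10    78  partner  Sensor     48
12    33  partner  Widget     45
13     3    phone    Bolt     41
14    16      web   Gizmo     28
group by channel, mean of units:
             units
channel           
partner  52.333333
phone    56.000000
retail   52.000000
web      28.000000
sort by units descending:
             units
channel           
phone    56.000000
partner  52.333333
retail   52.000000
web      28.000000
take first 3 rows:
             units
channel           
phone    56.000000
partner  52.333333
retail   52.000000
value at position 0, column 'units' → 56.0

56.0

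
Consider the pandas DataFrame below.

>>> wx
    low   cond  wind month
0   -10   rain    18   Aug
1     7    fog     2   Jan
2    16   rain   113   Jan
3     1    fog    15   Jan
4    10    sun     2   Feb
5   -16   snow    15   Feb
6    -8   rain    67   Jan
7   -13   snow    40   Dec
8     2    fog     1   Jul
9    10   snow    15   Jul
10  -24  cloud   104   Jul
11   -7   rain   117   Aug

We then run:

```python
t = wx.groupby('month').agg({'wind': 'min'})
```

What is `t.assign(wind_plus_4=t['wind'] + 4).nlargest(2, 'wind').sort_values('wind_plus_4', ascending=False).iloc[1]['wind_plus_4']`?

22

group by month, min of wind:
       wind
month      
Aug      18
Dec      40
Feb       2
Jan       2
Jul       1
add column wind_plus_4 = t['wind'] + 4:
       wind  wind_plus_4
month                   
Aug      18           22
Dec      40           44
Feb       2            6
Jan       2            6
Jul       1            5
take 2 rows with largest wind:
       wind  wind_plus_4
month                   
Dec      40           44
Aug      18           22
sort by wind_plus_4 descending:
       wind  wind_plus_4
month                   
Dec      40           44
Aug      18           22
Reading off the value at position 1, column 'wind_plus_4', we get 22.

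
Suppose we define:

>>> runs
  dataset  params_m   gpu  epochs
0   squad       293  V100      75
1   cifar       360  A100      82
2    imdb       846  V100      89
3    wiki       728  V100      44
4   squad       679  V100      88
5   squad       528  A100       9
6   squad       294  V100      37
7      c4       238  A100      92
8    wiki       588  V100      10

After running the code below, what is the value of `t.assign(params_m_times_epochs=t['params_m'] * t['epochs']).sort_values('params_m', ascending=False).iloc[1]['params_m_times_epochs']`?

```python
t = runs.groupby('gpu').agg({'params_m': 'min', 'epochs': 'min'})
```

group by gpu: min(params_m), min(epochs):
      params_m  epochs
gpu                   
A100       238       9
V100       293      10
add column params_m_times_epochs = t['params_m'] * t['epochs']:
      params_m  epochs  params_m_times_epochs
gpu                                          
A100       238       9                   2142
V100       293      10                   2930
sort by params_m descending:
      params_m  epochs  params_m_times_epochs
gpu                                          
V100       293      10                   2930
A100       238       9                   2142
Taking the value at position 1, column 'params_m_times_epochs' gives 2142.

2142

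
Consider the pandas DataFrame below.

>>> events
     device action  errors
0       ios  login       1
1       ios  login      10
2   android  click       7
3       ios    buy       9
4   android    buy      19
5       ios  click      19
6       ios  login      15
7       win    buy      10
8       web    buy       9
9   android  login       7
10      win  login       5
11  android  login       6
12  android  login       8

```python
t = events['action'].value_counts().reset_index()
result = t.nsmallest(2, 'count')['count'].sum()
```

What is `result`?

6

value_counts of action:
action
login    7
buy      4
click    2
Name: count, dtype: int64
reset_index():
  action  count
0  login      7
1    buy      4
2  click      2
take 2 rows with smallest count:
  action  count
2  click      2
1    buy      4
Finally, sum of column 'count' = 6.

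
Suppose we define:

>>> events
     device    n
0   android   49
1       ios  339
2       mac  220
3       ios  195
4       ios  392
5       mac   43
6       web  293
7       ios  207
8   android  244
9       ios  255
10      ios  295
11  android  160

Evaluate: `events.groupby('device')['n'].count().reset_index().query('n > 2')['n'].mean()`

4.5

group by device, count of n:
device
android    3
ios        6
mac        2
web        1
Name: n, dtype: int64
reset_index():
    device  n
0  android  3
1      ios  6
2      mac  2
3      web  1
filter rows where n > 2:
    device  n
0  android  3
1      ios  6
Taking the mean of column 'n' gives 4.5.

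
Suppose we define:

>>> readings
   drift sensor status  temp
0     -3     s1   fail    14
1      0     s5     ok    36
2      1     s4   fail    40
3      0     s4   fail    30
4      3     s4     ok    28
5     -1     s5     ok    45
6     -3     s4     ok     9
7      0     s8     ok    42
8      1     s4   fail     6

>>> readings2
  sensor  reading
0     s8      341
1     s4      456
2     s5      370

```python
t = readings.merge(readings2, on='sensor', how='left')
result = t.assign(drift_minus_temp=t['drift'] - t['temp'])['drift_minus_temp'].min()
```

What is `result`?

merge on 'sensor' (how='left') → 9 rows:
   drift sensor status  temp  reading
0     -3     s1   fail    14      NaN
1      0     s5     ok    36    370.0
2      1     s4   fail    40    456.0
3      0     s4   fail    30    456.0
4      3     s4     ok    28    456.0
5     -1     s5     ok    45    370.0
6     -3     s4     ok     9    456.0
7      0     s8     ok    42    341.0
8      1     s4   fail     6    456.0
add column drift_minus_temp = t['drift'] - t['temp']:
   drift sensor status  temp  reading  drift_minus_temp
0     -3     s1   fail    14      NaN               -17
1      0     s5     ok    36    370.0               -36
2      1     s4   fail    40    456.0               -39
3      0     s4   fail    30    456.0               -30
4      3     s4     ok    28    456.0               -25
5     -1     s5     ok    45    370.0               -46
6     -3     s4     ok     9    456.0               -12
7      0     s8     ok    42    341.0               -42
8      1     s4   fail     6    456.0                -5
Taking the min of column 'drift_minus_temp' gives -46.

-46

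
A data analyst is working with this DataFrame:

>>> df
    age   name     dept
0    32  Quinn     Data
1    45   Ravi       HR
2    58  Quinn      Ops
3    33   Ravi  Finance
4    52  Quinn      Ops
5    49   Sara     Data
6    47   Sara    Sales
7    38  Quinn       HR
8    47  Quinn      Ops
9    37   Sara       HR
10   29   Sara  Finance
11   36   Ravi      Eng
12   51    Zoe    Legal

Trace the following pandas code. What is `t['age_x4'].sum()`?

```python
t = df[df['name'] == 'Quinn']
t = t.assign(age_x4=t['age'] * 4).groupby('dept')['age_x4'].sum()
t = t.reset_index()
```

908

filter rows where name == 'Quinn':
   age   name  dept
0   32  Quinn  Data
2   58  Quinn   Ops
4   52  Quinn   Ops
7   38  Quinn    HR
8   47  Quinn   Ops
add column age_x4 = t['age'] * 4:
   age   name  dept  age_x4
0   32  Quinn  Data     128
2   58  Quinn   Ops     232
4   52  Quinn   Ops     208
7   38  Quinn    HR     152
8   47  Quinn   Ops     188
group by dept, sum of age_x4:
dept
Data    128
HR      152
Ops     628
Name: age_x4, dtype: int64
reset_index():
   dept  age_x4
0  Data     128
1    HR     152
2   Ops     628
Reading off the sum of column 'age_x4', we get 908.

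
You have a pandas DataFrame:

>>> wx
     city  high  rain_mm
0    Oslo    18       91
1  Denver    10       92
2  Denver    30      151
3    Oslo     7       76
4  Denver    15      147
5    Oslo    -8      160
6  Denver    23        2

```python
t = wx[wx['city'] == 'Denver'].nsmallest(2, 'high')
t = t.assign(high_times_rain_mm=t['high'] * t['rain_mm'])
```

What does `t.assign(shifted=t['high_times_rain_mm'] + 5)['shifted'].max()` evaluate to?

filter rows where city == 'Denver':
     city  high  rain_mm
1  Denver    10       92
2  Denver    30      151
4  Denver    15      147
6  Denver    23        2
take 2 rows with smallest high:
     city  high  rain_mm
1  Denver    10       92
4  Denver    15      147
add column high_times_rain_mm = t['high'] * t['rain_mm']:
     city  high  rain_mm  high_times_rain_mm
1  Denver    10       92                 920
4  Denver    15      147                2205
add column shifted = t['high_times_rain_mm'] + 5:
     city  high  rain_mm  high_times_rain_mm  shifted
1  Denver    10       92                 920      925
4  Denver    15      147                2205     2210
Taking the max of column 'shifted' gives 2210.

2210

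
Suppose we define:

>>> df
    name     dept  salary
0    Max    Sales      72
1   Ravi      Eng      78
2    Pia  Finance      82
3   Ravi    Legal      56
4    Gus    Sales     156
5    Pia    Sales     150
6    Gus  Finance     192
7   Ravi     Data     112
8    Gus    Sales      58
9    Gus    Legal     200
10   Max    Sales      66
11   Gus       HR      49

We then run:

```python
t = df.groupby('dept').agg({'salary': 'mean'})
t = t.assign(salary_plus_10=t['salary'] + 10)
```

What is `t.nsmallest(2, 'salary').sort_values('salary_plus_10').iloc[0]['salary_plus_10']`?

group by dept, mean of salary:
         salary
dept           
Data      112.0
Eng        78.0
Finance   137.0
HR         49.0
Legal     128.0
Sales     100.4
add column salary_plus_10 = t['salary'] + 10:
         salary  salary_plus_10
dept                           
Data      112.0           122.0
Eng        78.0            88.0
Finance   137.0           147.0
HR         49.0            59.0
Legal     128.0           138.0
Sales     100.4           110.4
take 2 rows with smallest salary:
      salary  salary_plus_10
dept                        
HR      49.0            59.0
Eng     78.0            88.0
sort by salary_plus_10:
      salary  salary_plus_10
dept                        
HR      49.0            59.0
Eng     78.0            88.0
Finally, value at position 0, column 'salary_plus_10' = 59.0.

59.0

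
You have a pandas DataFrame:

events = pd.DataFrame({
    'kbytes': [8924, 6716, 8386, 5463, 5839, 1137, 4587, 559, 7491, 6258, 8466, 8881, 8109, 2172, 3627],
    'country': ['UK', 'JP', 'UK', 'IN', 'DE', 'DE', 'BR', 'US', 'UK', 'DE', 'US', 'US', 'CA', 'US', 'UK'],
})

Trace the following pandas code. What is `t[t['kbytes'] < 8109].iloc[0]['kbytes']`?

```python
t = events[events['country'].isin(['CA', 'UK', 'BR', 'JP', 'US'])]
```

6716

filter rows where country in ['CA', 'UK', 'BR', 'JP', 'US']:
    kbytes country
0     8924      UK
1     6716      JP
2     8386      UK
6     4587      BR
7      559      US
8     7491      UK
10    8466      US
11    8881      US
12    8109      CA
13    2172      US
14    3627      UK
filter rows where kbytes < 8109:
    kbytes country
1     6716      JP
6     4587      BR
7      559      US
8     7491      UK
13    2172      US
14    3627      UK
Then the value at position 0, column 'kbytes': 6716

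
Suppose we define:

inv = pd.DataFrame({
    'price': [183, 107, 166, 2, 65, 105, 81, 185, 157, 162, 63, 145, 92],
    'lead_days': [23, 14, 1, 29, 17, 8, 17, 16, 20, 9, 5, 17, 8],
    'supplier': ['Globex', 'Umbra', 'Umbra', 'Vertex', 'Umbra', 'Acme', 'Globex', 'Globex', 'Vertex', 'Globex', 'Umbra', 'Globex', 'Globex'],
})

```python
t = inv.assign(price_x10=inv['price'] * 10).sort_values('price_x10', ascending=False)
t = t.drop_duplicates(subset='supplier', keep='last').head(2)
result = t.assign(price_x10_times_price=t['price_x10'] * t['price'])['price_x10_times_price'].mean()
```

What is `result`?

add column price_x10 = inv['price'] * 10:
    price  lead_days supplier  price_x10
0     183         23   Globex       1830
1     107         14    Umbra       1070
2     166          1    Umbra       1660
3       2         29   Vertex         20
4      65         17    Umbra        650
5     105          8     Acme       1050
6      81         17   Globex        810
7     185         16   Globex       1850
8     157         20   Vertex       1570
9     162          9   Globex       1620
10     63          5    Umbra        630
11    145         17   Globex       1450
12     92          8   Globex        920
sort by price_x10 descending:
    price  lead_days supplier  price_x10
7     185         16   Globex       1850
0     183         23   Globex       1830
2     166          1    Umbra       1660
9     162          9   Globex       1620
8     157         20   Vertex       1570
11    145         17   Globex       1450
1     107         14    Umbra       1070
5     105          8     Acme       1050
12     92          8   Globex        920
6      81         17   Globex        810
4      65         17    Umbra        650
10     63          5    Umbra        630
3       2         29   Vertex         20
drop duplicate supplier (keep=last):
    price  lead_days supplier  price_x10
5     105          8     Acme       1050
6      81         17   Globex        810
10     63          5    Umbra        630
3       2         29   Vertex         20
take first 2 rows:
   price  lead_days supplier  price_x10
5    105          8     Acme       1050
6     81         17   Globex        810
add column price_x10_times_price = t['price_x10'] * t['price']:
   price  lead_days supplier  price_x10  price_x10_times_price
5    105          8     Acme       1050                 110250
6     81         17   Globex        810                  65610
So mean() = 87930.0.

87930.0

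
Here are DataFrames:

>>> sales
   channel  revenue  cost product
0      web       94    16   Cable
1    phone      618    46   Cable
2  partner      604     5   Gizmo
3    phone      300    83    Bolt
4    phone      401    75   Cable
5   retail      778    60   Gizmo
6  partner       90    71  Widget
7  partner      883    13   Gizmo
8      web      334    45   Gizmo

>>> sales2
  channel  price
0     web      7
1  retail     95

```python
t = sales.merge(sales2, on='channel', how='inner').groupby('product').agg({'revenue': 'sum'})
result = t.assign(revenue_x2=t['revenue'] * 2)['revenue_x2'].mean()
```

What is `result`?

merge on 'channel' (how='inner') → 3 rows:
  channel  revenue  cost product  price
0     web       94    16   Cable      7
1  retail      778    60   Gizmo     95
2     web      334    45   Gizmo      7
group by product, sum of revenue:
         revenue
product         
Cable         94
Gizmo       1112
add column revenue_x2 = t['revenue'] * 2:
         revenue  revenue_x2
product                     
Cable         94         188
Gizmo       1112        2224
Hence 1206.0.

1206.0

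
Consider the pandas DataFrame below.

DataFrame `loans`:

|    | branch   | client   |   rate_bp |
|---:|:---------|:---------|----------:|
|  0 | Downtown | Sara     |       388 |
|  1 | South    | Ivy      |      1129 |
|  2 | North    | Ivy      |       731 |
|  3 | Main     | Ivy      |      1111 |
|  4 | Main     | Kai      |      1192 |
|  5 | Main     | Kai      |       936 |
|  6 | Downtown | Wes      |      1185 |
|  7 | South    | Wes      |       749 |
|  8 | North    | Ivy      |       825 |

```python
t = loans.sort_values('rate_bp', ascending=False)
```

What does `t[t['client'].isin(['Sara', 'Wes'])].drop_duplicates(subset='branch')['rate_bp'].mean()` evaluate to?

sort by rate_bp descending:
     branch client  rate_bp
4      Main    Kai     1192
6  Downtown    Wes     1185
1     South    Ivy     1129
3      Main    Ivy     1111
5      Main    Kai      936
8     North    Ivy      825
7     South    Wes      749
2     North    Ivy      731
0  Downtown   Sara      388
filter rows where client in ['Sara', 'Wes']:
     branch client  rate_bp
6  Downtown    Wes     1185
7     South    Wes      749
0  Downtown   Sara      388
drop duplicate branch (keep=first):
     branch client  rate_bp
6  Downtown    Wes     1185
7     South    Wes      749
Finally, mean of column 'rate_bp' = 967.0.

967.0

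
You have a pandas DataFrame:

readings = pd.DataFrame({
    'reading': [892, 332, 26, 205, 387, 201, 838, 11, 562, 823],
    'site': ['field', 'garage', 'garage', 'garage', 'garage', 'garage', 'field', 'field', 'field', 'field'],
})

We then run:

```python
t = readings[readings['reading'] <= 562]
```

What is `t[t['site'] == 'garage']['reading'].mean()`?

230.2

filter rows where reading <= 562:
   reading    site
1      332  garage
2       26  garage
3      205  garage
4      387  garage
5      201  garage
7       11   field
8      562   field
filter rows where site == 'garage':
   reading    site
1      332  garage
2       26  garage
3      205  garage
4      387  garage
5      201  garage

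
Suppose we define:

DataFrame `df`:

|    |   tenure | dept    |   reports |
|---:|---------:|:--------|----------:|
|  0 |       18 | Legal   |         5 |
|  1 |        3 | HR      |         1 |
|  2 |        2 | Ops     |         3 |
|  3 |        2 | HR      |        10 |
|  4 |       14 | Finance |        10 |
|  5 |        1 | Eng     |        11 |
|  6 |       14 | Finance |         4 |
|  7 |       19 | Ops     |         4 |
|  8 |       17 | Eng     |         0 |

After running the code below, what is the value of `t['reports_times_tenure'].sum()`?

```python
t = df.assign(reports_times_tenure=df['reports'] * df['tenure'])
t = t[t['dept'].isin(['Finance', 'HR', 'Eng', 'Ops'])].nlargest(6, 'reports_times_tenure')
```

309

add column reports_times_tenure = df['reports'] * df['tenure']:
   tenure     dept  reports  reports_times_tenure
0      18    Legal        5                    90
1       3       HR        1                     3
2       2      Ops        3                     6
3       2       HR       10                    20
4      14  Finance       10                   140
5       1      Eng       11                    11
6      14  Finance        4                    56
7      19      Ops        4                    76
8      17      Eng        0                     0
filter rows where dept in ['Finance', 'HR', 'Eng', 'Ops']:
   tenure     dept  reports  reports_times_tenure
1       3       HR        1                     3
2       2      Ops        3                     6
3       2       HR       10                    20
4      14  Finance       10                   140
5       1      Eng       11                    11
6      14  Finance        4                    56
7      19      Ops        4                    76
8      17      Eng        0                     0
take 6 rows with largest reports_times_tenure:
   tenure     dept  reports  reports_times_tenure
4      14  Finance       10                   140
7      19      Ops        4                    76
6      14  Finance        4                    56
3       2       HR       10                    20
5       1      Eng       11                    11
2       2      Ops        3                     6
Then the sum of column 'reports_times_tenure': 309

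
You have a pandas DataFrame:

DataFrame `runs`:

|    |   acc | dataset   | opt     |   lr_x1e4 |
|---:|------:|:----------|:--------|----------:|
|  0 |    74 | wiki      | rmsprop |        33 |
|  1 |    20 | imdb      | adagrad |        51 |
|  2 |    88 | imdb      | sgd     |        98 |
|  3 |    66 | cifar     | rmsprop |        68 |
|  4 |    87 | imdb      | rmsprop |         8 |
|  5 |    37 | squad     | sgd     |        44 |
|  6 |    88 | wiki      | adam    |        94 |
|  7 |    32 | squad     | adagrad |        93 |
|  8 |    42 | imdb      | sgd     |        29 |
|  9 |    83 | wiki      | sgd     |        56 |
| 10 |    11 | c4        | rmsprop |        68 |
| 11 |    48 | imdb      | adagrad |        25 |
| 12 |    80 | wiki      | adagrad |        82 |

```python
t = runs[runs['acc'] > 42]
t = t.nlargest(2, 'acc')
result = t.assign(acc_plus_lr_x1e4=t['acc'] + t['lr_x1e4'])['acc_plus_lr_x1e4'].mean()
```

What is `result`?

filter rows where acc > 42:
    acc dataset      opt  lr_x1e4
0    74    wiki  rmsprop       33
2    88    imdb      sgd       98
3    66   cifar  rmsprop       68
4    87    imdb  rmsprop        8
6    88    wiki     adam       94
9    83    wiki      sgd       56
11   48    imdb  adagrad       25
12   80    wiki  adagrad       82
take 2 rows with largest acc:
   acc dataset   opt  lr_x1e4
2   88    imdb   sgd       98
6   88    wiki  adam       94
add column acc_plus_lr_x1e4 = t['acc'] + t['lr_x1e4']:
   acc dataset   opt  lr_x1e4  acc_plus_lr_x1e4
2   88    imdb   sgd       98               186
6   88    wiki  adam       94               182
Then the mean of column 'acc_plus_lr_x1e4': 184.0

184.0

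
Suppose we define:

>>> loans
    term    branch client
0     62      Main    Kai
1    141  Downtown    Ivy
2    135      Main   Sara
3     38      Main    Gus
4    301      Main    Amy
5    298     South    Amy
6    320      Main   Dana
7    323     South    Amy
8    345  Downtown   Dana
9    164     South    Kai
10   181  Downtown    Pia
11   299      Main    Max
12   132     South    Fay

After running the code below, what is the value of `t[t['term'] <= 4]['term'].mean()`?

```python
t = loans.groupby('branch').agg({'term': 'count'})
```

group by branch, count of term:
          term
branch        
Downtown     3
Main         6
South        4
filter rows where term <= 4:
          term
branch        
Downtown     3
South        4
So mean() = 3.5.

3.5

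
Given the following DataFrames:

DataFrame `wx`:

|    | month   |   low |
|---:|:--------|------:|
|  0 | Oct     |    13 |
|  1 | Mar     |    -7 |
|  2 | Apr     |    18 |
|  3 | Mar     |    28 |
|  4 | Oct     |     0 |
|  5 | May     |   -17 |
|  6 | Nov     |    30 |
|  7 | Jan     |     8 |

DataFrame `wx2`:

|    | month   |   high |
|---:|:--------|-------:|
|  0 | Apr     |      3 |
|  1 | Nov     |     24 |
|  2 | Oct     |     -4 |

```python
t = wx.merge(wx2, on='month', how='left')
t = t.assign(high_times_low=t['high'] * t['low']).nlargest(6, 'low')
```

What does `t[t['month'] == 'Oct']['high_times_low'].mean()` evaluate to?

merge on 'month' (how='left') → 8 rows:
  month  low  high
0   Oct   13  -4.0
1   Mar   -7   NaN
2   Apr   18   3.0
3   Mar   28   NaN
4   Oct    0  -4.0
5   May  -17   NaN
6   Nov   30  24.0
7   Jan    8   NaN
add column high_times_low = t['high'] * t['low']:
  month  low  high  high_times_low
0   Oct   13  -4.0           -52.0
1   Mar   -7   NaN             NaN
2   Apr   18   3.0            54.0
3   Mar   28   NaN             NaN
4   Oct    0  -4.0            -0.0
5   May  -17   NaN             NaN
6   Nov   30  24.0           720.0
7   Jan    8   NaN             NaN
take 6 rows with largest low:
  month  low  high  high_times_low
6   Nov   30  24.0           720.0
3   Mar   28   NaN             NaN
2   Apr   18   3.0            54.0
0   Oct   13  -4.0           -52.0
7   Jan    8   NaN             NaN
4   Oct    0  -4.0            -0.0
filter rows where month == 'Oct':
  month  low  high  high_times_low
0   Oct   13  -4.0           -52.0
4   Oct    0  -4.0            -0.0
Hence -26.0.

-26.0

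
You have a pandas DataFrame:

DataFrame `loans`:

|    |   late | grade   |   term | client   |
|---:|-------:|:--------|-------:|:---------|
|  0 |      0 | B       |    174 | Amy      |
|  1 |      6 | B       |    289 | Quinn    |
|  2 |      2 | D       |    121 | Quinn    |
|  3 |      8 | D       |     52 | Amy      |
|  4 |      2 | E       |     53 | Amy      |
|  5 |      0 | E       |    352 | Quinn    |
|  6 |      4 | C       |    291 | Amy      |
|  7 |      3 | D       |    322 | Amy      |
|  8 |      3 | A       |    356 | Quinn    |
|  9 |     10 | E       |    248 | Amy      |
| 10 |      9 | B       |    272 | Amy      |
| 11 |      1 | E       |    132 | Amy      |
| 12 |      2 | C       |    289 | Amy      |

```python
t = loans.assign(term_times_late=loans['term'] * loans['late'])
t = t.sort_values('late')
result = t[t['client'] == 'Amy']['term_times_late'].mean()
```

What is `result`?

add column term_times_late = loans['term'] * loans['late']:
    late grade  term client  term_times_late
0      0     B   174    Amy                0
1      6     B   289  Quinn             1734
2      2     D   121  Quinn              242
3      8     D    52    Amy              416
4      2     E    53    Amy              106
5      0     E   352  Quinn                0
6      4     C   291    Amy             1164
7      3     D   322    Amy              966
8      3     A   356  Quinn             1068
9     10     E   248    Amy             2480
10     9     B   272    Amy             2448
11     1     E   132    Amy              132
12     2     C   289    Amy              578
sort by late:
    late grade  term client  term_times_late
0      0     B   174    Amy                0
5      0     E   352  Quinn                0
11     1     E   132    Amy              132
2      2     D   121  Quinn              242
4      2     E    53    Amy              106
12     2     C   289    Amy              578
7      3     D   322    Amy              966
8      3     A   356  Quinn             1068
6      4     C   291    Amy             1164
1      6     B   289  Quinn             1734
3      8     D    52    Amy              416
10     9     B   272    Amy             2448
9     10     E   248    Amy             2480
filter rows where client == 'Amy':
    late grade  term client  term_times_late
0      0     B   174    Amy                0
11     1     E   132    Amy              132
4      2     E    53    Amy              106
12     2     C   289    Amy              578
7      3     D   322    Amy              966
6      4     C   291    Amy             1164
3      8     D    52    Amy              416
10     9     B   272    Amy             2448
9     10     E   248    Amy             2480
mean of column 'term_times_late' → 921.111111111

921.111111111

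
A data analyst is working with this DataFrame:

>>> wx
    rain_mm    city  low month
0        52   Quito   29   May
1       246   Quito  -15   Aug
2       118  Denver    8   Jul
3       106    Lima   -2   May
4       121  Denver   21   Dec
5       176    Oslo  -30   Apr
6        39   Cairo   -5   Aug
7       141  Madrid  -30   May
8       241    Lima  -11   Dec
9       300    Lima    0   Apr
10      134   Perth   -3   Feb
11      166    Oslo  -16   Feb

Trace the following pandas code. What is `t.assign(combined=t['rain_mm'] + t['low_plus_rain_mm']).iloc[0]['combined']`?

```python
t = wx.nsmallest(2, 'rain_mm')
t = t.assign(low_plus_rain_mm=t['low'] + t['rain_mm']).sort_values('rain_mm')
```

take 2 rows with smallest rain_mm:
   rain_mm   city  low month
6       39  Cairo   -5   Aug
0       52  Quito   29   May
add column low_plus_rain_mm = t['low'] + t['rain_mm']:
   rain_mm   city  low month  low_plus_rain_mm
6       39  Cairo   -5   Aug                34
0       52  Quito   29   May                81
sort by rain_mm:
   rain_mm   city  low month  low_plus_rain_mm
6       39  Cairo   -5   Aug                34
0       52  Quito   29   May                81
add column combined = t['rain_mm'] + t['low_plus_rain_mm']:
   rain_mm   city  low month  low_plus_rain_mm  combined
6       39  Cairo   -5   Aug                34        73
0       52  Quito   29   May                81       133
Taking the value at position 0, column 'combined' gives 73.

73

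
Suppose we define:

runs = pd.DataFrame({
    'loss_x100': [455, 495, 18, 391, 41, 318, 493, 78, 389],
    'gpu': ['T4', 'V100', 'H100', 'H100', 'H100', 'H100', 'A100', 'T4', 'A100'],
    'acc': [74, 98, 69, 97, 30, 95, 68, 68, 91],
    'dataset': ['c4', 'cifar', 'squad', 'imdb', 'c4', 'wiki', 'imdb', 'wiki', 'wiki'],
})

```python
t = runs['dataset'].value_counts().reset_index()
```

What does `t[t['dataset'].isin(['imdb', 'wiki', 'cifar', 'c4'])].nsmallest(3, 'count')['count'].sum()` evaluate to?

5

value_counts of dataset:
dataset
wiki     3
c4       2
imdb     2
cifar    1
squad    1
Name: count, dtype: int64
reset_index():
  dataset  count
0    wiki      3
1      c4      2
2    imdb      2
3   cifar      1
4   squad      1
filter rows where dataset in ['imdb', 'wiki', 'cifar', 'c4']:
  dataset  count
0    wiki      3
1      c4      2
2    imdb      2
3   cifar      1
take 3 rows with smallest count:
  dataset  count
3   cifar      1
1      c4      2
2    imdb      2
So sum() = 5.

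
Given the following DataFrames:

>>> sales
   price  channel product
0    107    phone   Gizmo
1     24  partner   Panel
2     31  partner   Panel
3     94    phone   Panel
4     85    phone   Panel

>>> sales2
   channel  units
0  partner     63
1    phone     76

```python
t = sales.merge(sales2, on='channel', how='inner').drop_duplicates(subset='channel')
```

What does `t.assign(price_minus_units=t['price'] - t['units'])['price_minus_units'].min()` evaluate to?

-39

merge on 'channel' (how='inner') → 5 rows:
   price  channel product  units
0    107    phone   Gizmo     76
1     24  partner   Panel     63
2     31  partner   Panel     63
3     94    phone   Panel     76
4     85    phone   Panel     76
drop duplicate channel (keep=first):
   price  channel product  units
0    107    phone   Gizmo     76
1     24  partner   Panel     63
add column price_minus_units = t['price'] - t['units']:
   price  channel product  units  price_minus_units
0    107    phone   Gizmo     76                 31
1     24  partner   Panel     63                -39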